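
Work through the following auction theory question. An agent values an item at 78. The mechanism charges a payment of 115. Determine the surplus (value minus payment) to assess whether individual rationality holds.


Step 1: Surplus = value - payment = 78 - 115 = -37
Step 2: IR is violated (surplus < 0)

-37


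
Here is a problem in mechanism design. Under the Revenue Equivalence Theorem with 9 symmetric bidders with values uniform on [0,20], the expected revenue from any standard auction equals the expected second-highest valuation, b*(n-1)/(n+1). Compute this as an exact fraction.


Step 1: By Revenue Equivalence, expected revenue = b*(n-1)/(n+1)
Step 2: Substituting n = 9, b = 20
Step 3: Revenue = 20*(9-1)/(9+1) = 20*8/10
Step 4: Revenue = 160/10 = 16

16


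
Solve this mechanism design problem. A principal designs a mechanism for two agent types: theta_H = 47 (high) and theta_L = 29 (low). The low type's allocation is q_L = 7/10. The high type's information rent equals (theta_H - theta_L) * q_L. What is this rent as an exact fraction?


Step 1: theta_H - theta_L = 47 - 29 = 18
Step 2: Information rent = (theta_H - theta_L) * q_L
Step 3: = 18 * 7/10
Step 4: = 63/5

63/5


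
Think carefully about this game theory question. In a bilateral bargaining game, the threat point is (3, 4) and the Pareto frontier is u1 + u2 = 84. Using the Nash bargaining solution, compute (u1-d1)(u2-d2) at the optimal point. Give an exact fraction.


Step 1: The Nash solution splits surplus symmetrically above the disagreement point
Step 2: u1 = (total + d1 - d2)/2 = (84 + 3 - 4)/2 = 83/2
Step 3: u2 = (total - d1 + d2)/2 = (84 - 3 + 4)/2 = 85/2
Step 4: Nash product = (83/2 - 3) * (85/2 - 4)
Step 5: = 77/2 * 77/2 = 5929/4

5929/4


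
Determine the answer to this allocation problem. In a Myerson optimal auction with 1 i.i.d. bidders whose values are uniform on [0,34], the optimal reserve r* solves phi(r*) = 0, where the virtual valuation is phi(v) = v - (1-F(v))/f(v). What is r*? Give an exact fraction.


Step 1: For U[0,34], F(v) = v/34 and f(v) = 1/34
Step 2: phi(v) = v - (1 - v/34)/(1/34) = v - (34 - v) = 2v - 34
Step 3: Set phi(r*) = 0: 2r* - 34 = 0
Step 4: r* = 34/2 = 17 (the number of bidders n = 1 does not enter)

17


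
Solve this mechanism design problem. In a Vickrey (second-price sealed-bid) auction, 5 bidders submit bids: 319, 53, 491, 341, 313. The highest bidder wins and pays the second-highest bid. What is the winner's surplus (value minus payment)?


Step 1: Sort bids in descending order: 491, 341, 319, 313, 53
Step 2: The winning bid is the highest: 491
Step 3: The payment equals the second-highest bid: 341
Step 4: Surplus = winner's bid - payment = 491 - 341 = 150

150


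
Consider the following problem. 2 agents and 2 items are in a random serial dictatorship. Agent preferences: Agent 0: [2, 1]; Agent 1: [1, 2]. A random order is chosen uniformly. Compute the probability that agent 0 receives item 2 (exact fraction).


Step 1: Agent 0 wants item 2
Step 2: There are 2 possible orderings of agents
Step 3: In 2 orderings, agent 0 gets item 2
Step 4: Probability = 2/2 = 1

1


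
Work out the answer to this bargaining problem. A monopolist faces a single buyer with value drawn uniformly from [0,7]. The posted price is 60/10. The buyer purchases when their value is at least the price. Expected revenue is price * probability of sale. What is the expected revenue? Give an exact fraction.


Step 1: Posted price r = 6, value support [0,7]
Step 2: P(v >= r) = (7 - 6)/7 = 1/7
Step 3: Expected revenue = r * P(v >= r) = 6 * 1/7
Step 4: Revenue = 6/7

6/7


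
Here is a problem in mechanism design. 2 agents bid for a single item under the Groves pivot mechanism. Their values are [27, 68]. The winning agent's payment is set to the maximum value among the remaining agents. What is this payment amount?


Step 1: The efficient winner is agent 1 with value 68
Step 2: Other agents' values: [27]
Step 3: Pivot payment = max(others) = 27
Step 4: The winner pays 27

27


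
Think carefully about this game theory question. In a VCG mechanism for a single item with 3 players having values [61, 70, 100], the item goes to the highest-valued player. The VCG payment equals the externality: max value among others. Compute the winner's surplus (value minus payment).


Step 1: The winner is the agent with the highest value: agent 2 with value 100
Step 2: Values of other agents: [61, 70]
Step 3: VCG payment = max of others' values = 70
Step 4: Surplus = 100 - 70 = 30

30


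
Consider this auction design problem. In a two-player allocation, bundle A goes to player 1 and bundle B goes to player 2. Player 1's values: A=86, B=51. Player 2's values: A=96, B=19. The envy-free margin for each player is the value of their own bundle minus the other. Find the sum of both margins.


Step 1: Player 1's margin = v1(A) - v1(B) = 86 - 51 = 35
Step 2: Player 2's margin = v2(B) - v2(A) = 19 - 96 = -77
Step 3: Total margin = 35 + -77 = -42

-42


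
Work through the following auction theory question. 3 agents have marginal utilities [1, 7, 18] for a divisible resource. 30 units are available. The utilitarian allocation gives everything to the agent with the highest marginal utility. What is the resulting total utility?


Step 1: The marginal utilities are [1, 7, 18]
Step 2: The highest marginal utility is 18
Step 3: All 30 units go to that agent
Step 4: Total utility = 18 * 30 = 540

540


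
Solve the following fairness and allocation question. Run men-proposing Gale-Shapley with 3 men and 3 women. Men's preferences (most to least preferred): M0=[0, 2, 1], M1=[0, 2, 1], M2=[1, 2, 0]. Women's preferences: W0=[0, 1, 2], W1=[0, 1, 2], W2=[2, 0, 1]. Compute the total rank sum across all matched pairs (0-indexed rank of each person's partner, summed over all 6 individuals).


Step 1: Run Gale-Shapley (men propose, women hold best offer):
  M0 proposes to W0; she accepts
  M1 proposes to W0; rejected
  M1 proposes to W2; she accepts
  M2 proposes to W1; she accepts
Step 2: Final matching: W0-M0, W1-M2, W2-M1
Step 3: 0-indexed ranks (man's rank of his match, then woman's): 0 + 0 + 0 + 2 + 1 + 2
Step 4: Total rank sum = 5

5


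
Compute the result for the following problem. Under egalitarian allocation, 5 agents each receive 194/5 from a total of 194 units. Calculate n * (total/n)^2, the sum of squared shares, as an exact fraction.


Step 1: Each agent's share = 194/5
Step 2: Square of each share = (194/5)^2 = 37636/25
Step 3: Sum of squares = 5 * 37636/25 = 37636/5

37636/5


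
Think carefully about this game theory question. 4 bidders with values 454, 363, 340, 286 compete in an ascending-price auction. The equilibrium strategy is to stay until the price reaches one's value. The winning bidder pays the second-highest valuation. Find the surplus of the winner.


Step 1: Identify the highest value: 454
Step 2: Identify the second-highest value: 363
Step 3: The final price = second-highest value = 363
Step 4: Surplus = 454 - 363 = 91

91


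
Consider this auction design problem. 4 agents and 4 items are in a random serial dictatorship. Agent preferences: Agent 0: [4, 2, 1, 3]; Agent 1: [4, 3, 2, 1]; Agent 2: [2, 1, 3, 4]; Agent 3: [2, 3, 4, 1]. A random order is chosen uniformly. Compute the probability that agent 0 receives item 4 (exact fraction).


Step 1: Agent 0 wants item 4
Step 2: There are 24 possible orderings of agents
Step 3: In 12 orderings, agent 0 gets item 4
Step 4: Probability = 12/24 = 1/2

1/2


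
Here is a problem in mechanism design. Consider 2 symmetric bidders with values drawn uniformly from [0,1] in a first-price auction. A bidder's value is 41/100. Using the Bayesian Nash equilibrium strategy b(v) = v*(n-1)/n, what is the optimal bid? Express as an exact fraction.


Step 1: The symmetric BNE bidding function is b(v) = v * (n-1) / n
Step 2: Substitute v = 41/100 and n = 2
Step 3: b = 41/100 * 1/2
Step 4: b = 41/200

41/200


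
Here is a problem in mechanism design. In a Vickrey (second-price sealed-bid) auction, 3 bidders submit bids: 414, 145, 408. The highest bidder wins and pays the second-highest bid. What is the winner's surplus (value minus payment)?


Step 1: Sort bids in descending order: 414, 408, 145
Step 2: The winning bid is the highest: 414
Step 3: The payment equals the second-highest bid: 408
Step 4: Surplus = winner's bid - payment = 414 - 408 = 6

6


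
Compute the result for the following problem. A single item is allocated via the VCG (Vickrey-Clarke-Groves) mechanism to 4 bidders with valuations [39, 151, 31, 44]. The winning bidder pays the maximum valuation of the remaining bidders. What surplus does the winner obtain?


Step 1: The winner is the agent with the highest value: agent 1 with value 151
Step 2: Values of other agents: [39, 31, 44]
Step 3: VCG payment = max of others' values = 44
Step 4: Surplus = 151 - 44 = 107

107


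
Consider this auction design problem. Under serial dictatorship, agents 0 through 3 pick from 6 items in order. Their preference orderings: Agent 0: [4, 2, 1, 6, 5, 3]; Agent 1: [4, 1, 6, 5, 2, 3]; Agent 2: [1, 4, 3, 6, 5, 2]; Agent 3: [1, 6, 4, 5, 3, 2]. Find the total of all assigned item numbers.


Step 1: Agent 0 picks item 4
Step 2: Agent 1 picks item 1
Step 3: Agent 2 picks item 3
Step 4: Agent 3 picks item 6
Step 5: Sum = 4 + 1 + 3 + 6 = 14

14


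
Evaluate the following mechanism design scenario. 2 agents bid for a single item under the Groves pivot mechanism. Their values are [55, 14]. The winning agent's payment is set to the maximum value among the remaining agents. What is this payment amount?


Step 1: The efficient winner is agent 0 with value 55
Step 2: Other agents' values: [14]
Step 3: Pivot payment = max(others) = 14
Step 4: The winner pays 14

14


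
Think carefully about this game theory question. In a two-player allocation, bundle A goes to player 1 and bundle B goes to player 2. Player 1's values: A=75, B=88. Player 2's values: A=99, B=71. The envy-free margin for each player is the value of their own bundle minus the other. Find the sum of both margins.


Step 1: Player 1's margin = v1(A) - v1(B) = 75 - 88 = -13
Step 2: Player 2's margin = v2(B) - v2(A) = 71 - 99 = -28
Step 3: Total margin = -13 + -28 = -41

-41


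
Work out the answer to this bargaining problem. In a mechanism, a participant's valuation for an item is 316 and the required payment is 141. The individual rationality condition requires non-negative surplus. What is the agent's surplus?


Step 1: Surplus = value - payment = 316 - 141 = 175
Step 2: IR is satisfied (surplus >= 0)

175


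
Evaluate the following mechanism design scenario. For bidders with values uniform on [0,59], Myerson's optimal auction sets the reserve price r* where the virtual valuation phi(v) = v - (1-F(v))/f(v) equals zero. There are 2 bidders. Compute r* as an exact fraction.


Step 1: For U[0,59], F(v) = v/59 and f(v) = 1/59
Step 2: phi(v) = v - (1 - v/59)/(1/59) = v - (59 - v) = 2v - 59
Step 3: Set phi(r*) = 0: 2r* - 59 = 0
Step 4: r* = 59/2 (the number of bidders n = 2 does not enter)

59/2


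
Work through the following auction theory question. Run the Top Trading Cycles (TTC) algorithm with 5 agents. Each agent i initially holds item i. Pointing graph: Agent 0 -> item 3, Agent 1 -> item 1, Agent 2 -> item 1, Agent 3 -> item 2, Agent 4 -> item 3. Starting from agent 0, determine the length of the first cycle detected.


Step 1: Trace the pointer graph from agent 0: 0 -> 3 -> 2 -> 1 -> 1
Step 2: A cycle is detected when we revisit agent 1
Step 3: The cycle is: 1 -> 1
Step 4: Cycle length = 1

1


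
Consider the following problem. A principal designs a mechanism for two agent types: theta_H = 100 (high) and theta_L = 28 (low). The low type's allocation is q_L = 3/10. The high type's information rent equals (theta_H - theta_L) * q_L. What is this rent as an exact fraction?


Step 1: theta_H - theta_L = 100 - 28 = 72
Step 2: Information rent = (theta_H - theta_L) * q_L
Step 3: = 72 * 3/10
Step 4: = 108/5

108/5


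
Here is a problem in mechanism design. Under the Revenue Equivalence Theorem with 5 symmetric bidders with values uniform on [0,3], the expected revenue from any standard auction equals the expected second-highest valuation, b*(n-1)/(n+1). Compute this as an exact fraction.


Step 1: By Revenue Equivalence, expected revenue = b*(n-1)/(n+1)
Step 2: Substituting n = 5, b = 3
Step 3: Revenue = 3*(5-1)/(5+1) = 3*4/6
Step 4: Revenue = 12/6 = 2

2


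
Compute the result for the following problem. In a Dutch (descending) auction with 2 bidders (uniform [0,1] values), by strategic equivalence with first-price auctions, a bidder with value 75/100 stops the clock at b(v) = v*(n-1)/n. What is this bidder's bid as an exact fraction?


Step 1: Dutch auctions are strategically equivalent to first-price auctions
Step 2: The equilibrium bid is b(v) = v*(n-1)/n
Step 3: b = 3/4 * 1/2
Step 4: b = 3/8

3/8


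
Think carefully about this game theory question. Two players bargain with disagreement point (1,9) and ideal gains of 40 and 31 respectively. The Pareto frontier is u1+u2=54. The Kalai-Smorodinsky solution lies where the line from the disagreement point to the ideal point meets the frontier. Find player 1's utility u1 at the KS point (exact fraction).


Step 1: At the KS point, (u1-d1)/r1 = (u2-d2)/r2 = t and u1+u2 = 54
Step 2: u1 = d1 + r1*t and u2 = d2 + r2*t, so (d1 + r1*t) + (d2 + r2*t) = 54
Step 3: t = (54 - 1 - 9)/(40 + 31) = 44/71
Step 4: u1 = d1 + r1*t = 1 + 40 * 44/71 = 1831/71
Step 5: (Check: u2 = d2 + r2*t = 2003/71; u1+u2 = 1831/71 + 2003/71 = 54, on the frontier.)

1831/71


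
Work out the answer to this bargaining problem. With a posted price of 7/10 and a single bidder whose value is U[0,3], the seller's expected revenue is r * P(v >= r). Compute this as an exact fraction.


Step 1: Posted price r = 7/10, value support [0,3]
Step 2: P(v >= r) = (3 - 7/10)/3 = 23/30
Step 3: Expected revenue = r * P(v >= r) = 7/10 * 23/30
Step 4: Revenue = 161/300

161/300


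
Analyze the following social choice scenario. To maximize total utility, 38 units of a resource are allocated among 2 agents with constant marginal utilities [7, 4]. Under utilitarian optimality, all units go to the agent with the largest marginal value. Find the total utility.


Step 1: The marginal utilities are [7, 4]
Step 2: The highest marginal utility is 7
Step 3: All 38 units go to that agent
Step 4: Total utility = 7 * 38 = 266

266


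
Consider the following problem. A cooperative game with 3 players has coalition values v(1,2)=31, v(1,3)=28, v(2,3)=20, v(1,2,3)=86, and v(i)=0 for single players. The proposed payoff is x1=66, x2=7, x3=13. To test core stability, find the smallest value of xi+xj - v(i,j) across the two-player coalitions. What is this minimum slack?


Step 1: Slack for coalition (1,2): x1+x2 - v12 = 73 - 31 = 42
Step 2: Slack for coalition (1,3): x1+x3 - v13 = 79 - 28 = 51
Step 3: Slack for coalition (2,3): x2+x3 - v23 = 20 - 20 = 0
Step 4: Minimum slack = min(42, 51, 0) = 0, attained by (2,3); no pair can gain by deviating, so the allocation is in the core

0


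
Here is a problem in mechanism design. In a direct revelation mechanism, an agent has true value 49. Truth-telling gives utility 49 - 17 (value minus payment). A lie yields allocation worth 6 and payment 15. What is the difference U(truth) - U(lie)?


Step 1: U(truth) = value - payment = 49 - 17 = 32
Step 2: U(lie) = allocation - payment = 6 - 15 = -9
Step 3: IC gap = 32 - (-9) = 41

41


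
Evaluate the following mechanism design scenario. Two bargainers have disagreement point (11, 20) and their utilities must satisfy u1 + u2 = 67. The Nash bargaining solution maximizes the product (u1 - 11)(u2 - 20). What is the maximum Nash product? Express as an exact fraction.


Step 1: The Nash solution splits surplus symmetrically above the disagreement point
Step 2: u1 = (total + d1 - d2)/2 = (67 + 11 - 20)/2 = 29
Step 3: u2 = (total - d1 + d2)/2 = (67 - 11 + 20)/2 = 38
Step 4: Nash product = (29 - 11) * (38 - 20)
Step 5: = 18 * 18 = 324

324


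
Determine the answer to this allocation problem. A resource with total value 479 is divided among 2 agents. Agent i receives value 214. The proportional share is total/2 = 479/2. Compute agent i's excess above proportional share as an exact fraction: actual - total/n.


Step 1: Proportional share = 479/2
Step 2: Agent's actual allocation = 214
Step 3: Excess = 214 - 479/2 = -51/2

-51/2


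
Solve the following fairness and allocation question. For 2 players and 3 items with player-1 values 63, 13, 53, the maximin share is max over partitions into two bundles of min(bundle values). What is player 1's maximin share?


Step 1: Item values = 63, 13, 53
Step 2: Enumerate all 2-bundle partitions and take the smaller bundle:
  Partition 1: {63} vs {13,53} -> bundles 63, 66; min = 63
  Partition 2: {13} vs {63,53} -> bundles 13, 116; min = 13
  Partition 3: {53} vs {63,13} -> bundles 53, 76; min = 53
Step 3: MMS = max(63, 13, 53) = 63

63


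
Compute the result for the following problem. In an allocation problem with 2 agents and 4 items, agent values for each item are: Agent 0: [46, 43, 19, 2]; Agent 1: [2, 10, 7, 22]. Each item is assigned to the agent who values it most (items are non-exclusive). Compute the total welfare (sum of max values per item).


Step 1: For each item, find the maximum value among all agents.
Step 2: Item 0 -> Agent 0 (value 46)
Step 3: Item 1 -> Agent 0 (value 43)
Step 4: Item 2 -> Agent 0 (value 19)
Step 5: Item 3 -> Agent 1 (value 22)
Step 6: Total welfare = 46 + 43 + 19 + 22 = 130

130


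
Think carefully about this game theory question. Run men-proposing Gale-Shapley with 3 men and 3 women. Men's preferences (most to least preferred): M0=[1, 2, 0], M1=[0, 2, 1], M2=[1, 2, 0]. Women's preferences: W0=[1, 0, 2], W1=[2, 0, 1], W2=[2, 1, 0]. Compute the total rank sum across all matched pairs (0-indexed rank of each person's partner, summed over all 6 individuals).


Step 1: Run Gale-Shapley (men propose, women hold best offer):
  M0 proposes to W1; she accepts
  M1 proposes to W0; she accepts
  M2 proposes to W1; she switches from M0
  M0 proposes to W2; she accepts
Step 2: Final matching: W0-M1, W1-M2, W2-M0
Step 3: 0-indexed ranks (man's rank of his match, then woman's): 0 + 0 + 0 + 0 + 1 + 2
Step 4: Total rank sum = 3

3


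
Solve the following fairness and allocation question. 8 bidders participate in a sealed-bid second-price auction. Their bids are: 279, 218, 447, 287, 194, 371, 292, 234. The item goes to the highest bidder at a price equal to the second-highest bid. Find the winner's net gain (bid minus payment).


Step 1: Sort bids in descending order: 447, 371, 292, 287, 279, 234, 218, 194
Step 2: The winning bid is the highest: 447
Step 3: The payment equals the second-highest bid: 371
Step 4: Surplus = winner's bid - payment = 447 - 371 = 76

76


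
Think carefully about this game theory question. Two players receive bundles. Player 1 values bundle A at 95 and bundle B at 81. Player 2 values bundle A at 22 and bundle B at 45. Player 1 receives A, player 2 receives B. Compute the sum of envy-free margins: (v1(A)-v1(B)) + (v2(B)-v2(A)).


Step 1: Player 1's margin = v1(A) - v1(B) = 95 - 81 = 14
Step 2: Player 2's margin = v2(B) - v2(A) = 45 - 22 = 23
Step 3: Total margin = 14 + 23 = 37

37


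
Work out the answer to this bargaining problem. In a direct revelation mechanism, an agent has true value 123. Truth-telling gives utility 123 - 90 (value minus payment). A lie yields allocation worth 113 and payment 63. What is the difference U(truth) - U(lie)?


Step 1: U(truth) = value - payment = 123 - 90 = 33
Step 2: U(lie) = allocation - payment = 113 - 63 = 50
Step 3: IC gap = 33 - 50 = -17

-17


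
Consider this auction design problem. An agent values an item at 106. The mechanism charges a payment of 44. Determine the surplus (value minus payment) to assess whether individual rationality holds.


Step 1: Surplus = value - payment = 106 - 44 = 62
Step 2: IR is satisfied (surplus >= 0)

62


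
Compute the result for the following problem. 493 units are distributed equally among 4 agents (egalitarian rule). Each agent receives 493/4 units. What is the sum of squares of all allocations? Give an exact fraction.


Step 1: Each agent's share = 493/4
Step 2: Square of each share = (493/4)^2 = 243049/16
Step 3: Sum of squares = 4 * 243049/16 = 243049/4

243049/4


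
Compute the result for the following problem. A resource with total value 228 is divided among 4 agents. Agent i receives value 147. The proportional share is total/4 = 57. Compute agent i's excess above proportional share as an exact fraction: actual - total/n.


Step 1: Proportional share = 228/4 = 57
Step 2: Agent's actual allocation = 147
Step 3: Excess = 147 - 57 = 90

90


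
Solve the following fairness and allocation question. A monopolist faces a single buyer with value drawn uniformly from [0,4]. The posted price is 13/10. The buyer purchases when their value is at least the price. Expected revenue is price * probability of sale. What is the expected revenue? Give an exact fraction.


Step 1: Posted price r = 13/10, value support [0,4]
Step 2: P(v >= r) = (4 - 13/10)/4 = 27/40
Step 3: Expected revenue = r * P(v >= r) = 13/10 * 27/40
Step 4: Revenue = 351/400

351/400


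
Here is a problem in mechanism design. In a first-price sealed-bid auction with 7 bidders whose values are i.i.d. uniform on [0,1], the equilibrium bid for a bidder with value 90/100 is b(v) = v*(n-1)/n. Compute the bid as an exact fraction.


Step 1: The symmetric BNE bidding function is b(v) = v * (n-1) / n
Step 2: Substitute v = 9/10 and n = 7
Step 3: b = 9/10 * 6/7
Step 4: b = 27/35

27/35


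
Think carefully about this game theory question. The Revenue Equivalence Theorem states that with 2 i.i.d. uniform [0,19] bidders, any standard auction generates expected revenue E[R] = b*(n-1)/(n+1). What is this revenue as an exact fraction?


Step 1: By Revenue Equivalence, expected revenue = b*(n-1)/(n+1)
Step 2: Substituting n = 2, b = 19
Step 3: Revenue = 19*(2-1)/(2+1) = 19*1/3
Step 4: Revenue = 19/3

19/3


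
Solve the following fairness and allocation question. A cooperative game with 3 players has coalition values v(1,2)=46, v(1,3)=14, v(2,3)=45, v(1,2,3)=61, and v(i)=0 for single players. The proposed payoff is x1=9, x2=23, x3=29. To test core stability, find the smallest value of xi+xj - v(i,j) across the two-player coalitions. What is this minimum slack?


Step 1: Slack for coalition (1,2): x1+x2 - v12 = 32 - 46 = -14
Step 2: Slack for coalition (1,3): x1+x3 - v13 = 38 - 14 = 24
Step 3: Slack for coalition (2,3): x2+x3 - v23 = 52 - 45 = 7
Step 4: Minimum slack = min(-14, 24, 7) = -14, attained by (1,2); coalition (1,2) can block (slack < 0), so the allocation is not in the core

-14


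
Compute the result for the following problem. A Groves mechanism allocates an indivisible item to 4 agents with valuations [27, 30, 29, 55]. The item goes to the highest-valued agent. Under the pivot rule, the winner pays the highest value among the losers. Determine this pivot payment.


Step 1: The efficient winner is agent 3 with value 55
Step 2: Other agents' values: [27, 30, 29]
Step 3: Pivot payment = max(others) = 30
Step 4: The winner pays 30

30


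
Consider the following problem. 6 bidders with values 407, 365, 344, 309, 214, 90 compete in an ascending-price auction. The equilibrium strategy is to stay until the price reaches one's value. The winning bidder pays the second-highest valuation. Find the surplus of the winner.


Step 1: Identify the highest value: 407
Step 2: Identify the second-highest value: 365
Step 3: The final price = second-highest value = 365
Step 4: Surplus = 407 - 365 = 42

42


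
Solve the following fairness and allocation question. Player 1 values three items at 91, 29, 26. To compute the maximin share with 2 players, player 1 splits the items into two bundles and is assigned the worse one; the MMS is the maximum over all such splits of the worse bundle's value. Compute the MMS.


Step 1: Item values = 91, 29, 26
Step 2: Enumerate all 2-bundle partitions and take the smaller bundle:
  Partition 1: {91} vs {29,26} -> bundles 91, 55; min = 55
  Partition 2: {29} vs {91,26} -> bundles 29, 117; min = 29
  Partition 3: {26} vs {91,29} -> bundles 26, 120; min = 26
Step 3: MMS = max(55, 29, 26) = 55

55


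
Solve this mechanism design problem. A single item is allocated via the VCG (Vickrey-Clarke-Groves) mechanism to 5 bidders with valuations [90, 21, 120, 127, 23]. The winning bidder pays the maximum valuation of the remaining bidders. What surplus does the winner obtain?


Step 1: The winner is the agent with the highest value: agent 3 with value 127
Step 2: Values of other agents: [90, 21, 120, 23]
Step 3: VCG payment = max of others' values = 120
Step 4: Surplus = 127 - 120 = 7

7


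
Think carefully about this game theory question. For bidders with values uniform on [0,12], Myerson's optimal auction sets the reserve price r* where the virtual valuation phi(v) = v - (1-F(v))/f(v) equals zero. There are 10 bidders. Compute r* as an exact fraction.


Step 1: For U[0,12], F(v) = v/12 and f(v) = 1/12
Step 2: phi(v) = v - (1 - v/12)/(1/12) = v - (12 - v) = 2v - 12
Step 3: Set phi(r*) = 0: 2r* - 12 = 0
Step 4: r* = 12/2 = 6 (the number of bidders n = 10 does not enter)

6


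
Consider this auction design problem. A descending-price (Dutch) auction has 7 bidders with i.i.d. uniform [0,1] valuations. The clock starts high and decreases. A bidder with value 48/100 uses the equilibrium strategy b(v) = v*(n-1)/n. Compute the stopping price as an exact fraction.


Step 1: Dutch auctions are strategically equivalent to first-price auctions
Step 2: The equilibrium bid is b(v) = v*(n-1)/n
Step 3: b = 12/25 * 6/7
Step 4: b = 72/175

72/175


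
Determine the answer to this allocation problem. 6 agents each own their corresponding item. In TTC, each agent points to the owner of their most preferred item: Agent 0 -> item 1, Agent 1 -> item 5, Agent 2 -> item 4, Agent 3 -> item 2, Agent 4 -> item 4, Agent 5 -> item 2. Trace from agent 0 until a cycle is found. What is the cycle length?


Step 1: Trace the pointer graph from agent 0: 0 -> 1 -> 5 -> 2 -> 4 -> 4
Step 2: A cycle is detected when we revisit agent 4
Step 3: The cycle is: 4 -> 4
Step 4: Cycle length = 1

1


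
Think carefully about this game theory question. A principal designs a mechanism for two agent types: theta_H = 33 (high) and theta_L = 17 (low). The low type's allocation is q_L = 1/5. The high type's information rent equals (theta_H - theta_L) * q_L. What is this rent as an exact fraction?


Step 1: theta_H - theta_L = 33 - 17 = 16
Step 2: Information rent = (theta_H - theta_L) * q_L
Step 3: = 16 * 1/5
Step 4: = 16/5

16/5


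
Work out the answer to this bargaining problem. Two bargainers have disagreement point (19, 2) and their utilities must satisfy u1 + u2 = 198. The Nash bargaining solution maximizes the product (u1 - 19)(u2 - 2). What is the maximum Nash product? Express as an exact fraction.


Step 1: The Nash solution splits surplus symmetrically above the disagreement point
Step 2: u1 = (total + d1 - d2)/2 = (198 + 19 - 2)/2 = 215/2
Step 3: u2 = (total - d1 + d2)/2 = (198 - 19 + 2)/2 = 181/2
Step 4: Nash product = (215/2 - 19) * (181/2 - 2)
Step 5: = 177/2 * 177/2 = 31329/4

31329/4


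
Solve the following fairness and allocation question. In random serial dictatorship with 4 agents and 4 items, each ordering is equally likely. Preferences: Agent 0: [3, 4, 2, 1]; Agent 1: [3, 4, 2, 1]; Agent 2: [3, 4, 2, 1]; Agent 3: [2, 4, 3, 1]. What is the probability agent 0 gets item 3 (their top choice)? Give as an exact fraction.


Step 1: Agent 0 wants item 3
Step 2: There are 24 possible orderings of agents
Step 3: In 8 orderings, agent 0 gets item 3
Step 4: Probability = 8/24 = 1/3

1/3


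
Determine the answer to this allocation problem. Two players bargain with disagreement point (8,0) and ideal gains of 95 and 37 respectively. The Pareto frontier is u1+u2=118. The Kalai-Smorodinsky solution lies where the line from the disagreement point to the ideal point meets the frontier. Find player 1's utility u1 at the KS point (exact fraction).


Step 1: At the KS point, (u1-d1)/r1 = (u2-d2)/r2 = t and u1+u2 = 118
Step 2: u1 = d1 + r1*t and u2 = d2 + r2*t, so (d1 + r1*t) + (d2 + r2*t) = 118
Step 3: t = (118 - 8 - 0)/(95 + 37) = 110/132 = 5/6
Step 4: u1 = d1 + r1*t = 8 + 95 * 5/6 = 523/6
Step 5: (Check: u2 = d2 + r2*t = 185/6; u1+u2 = 523/6 + 185/6 = 118, on the frontier.)

523/6


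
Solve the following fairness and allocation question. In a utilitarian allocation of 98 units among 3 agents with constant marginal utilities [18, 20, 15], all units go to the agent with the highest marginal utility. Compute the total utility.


Step 1: The marginal utilities are [18, 20, 15]
Step 2: The highest marginal utility is 20
Step 3: All 98 units go to that agent
Step 4: Total utility = 20 * 98 = 1960

1960


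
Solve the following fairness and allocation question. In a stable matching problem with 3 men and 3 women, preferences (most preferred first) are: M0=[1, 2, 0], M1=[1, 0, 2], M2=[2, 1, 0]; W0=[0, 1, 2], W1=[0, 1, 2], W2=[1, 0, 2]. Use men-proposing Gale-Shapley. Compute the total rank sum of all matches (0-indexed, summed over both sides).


Step 1: Run Gale-Shapley (men propose, women hold best offer):
  M0 proposes to W1; she accepts
  M1 proposes to W1; rejected
  M1 proposes to W0; she accepts
  M2 proposes to W2; she accepts
Step 2: Final matching: W0-M1, W1-M0, W2-M2
Step 3: 0-indexed ranks (man's rank of his match, then woman's): 1 + 1 + 0 + 0 + 0 + 2
Step 4: Total rank sum = 4

4


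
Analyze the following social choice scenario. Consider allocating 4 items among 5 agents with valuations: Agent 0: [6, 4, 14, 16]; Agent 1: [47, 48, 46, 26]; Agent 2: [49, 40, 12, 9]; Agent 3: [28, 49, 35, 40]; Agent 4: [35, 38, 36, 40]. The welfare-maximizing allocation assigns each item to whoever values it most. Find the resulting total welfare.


Step 1: For each item, find the maximum value among all agents.
Step 2: Item 0 -> Agent 2 (value 49)
Step 3: Item 1 -> Agent 3 (value 49)
Step 4: Item 2 -> Agent 1 (value 46)
Step 5: Item 3 -> Agent 3 (value 40)
Step 6: Total welfare = 49 + 49 + 46 + 40 = 184

184


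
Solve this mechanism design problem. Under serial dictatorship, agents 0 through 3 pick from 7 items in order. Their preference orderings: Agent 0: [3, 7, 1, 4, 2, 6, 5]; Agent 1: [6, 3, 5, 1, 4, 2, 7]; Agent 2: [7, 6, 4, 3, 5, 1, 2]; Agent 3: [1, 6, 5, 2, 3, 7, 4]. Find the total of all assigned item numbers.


Step 1: Agent 0 picks item 3
Step 2: Agent 1 picks item 6
Step 3: Agent 2 picks item 7
Step 4: Agent 3 picks item 1
Step 5: Sum = 3 + 6 + 7 + 1 = 17

17


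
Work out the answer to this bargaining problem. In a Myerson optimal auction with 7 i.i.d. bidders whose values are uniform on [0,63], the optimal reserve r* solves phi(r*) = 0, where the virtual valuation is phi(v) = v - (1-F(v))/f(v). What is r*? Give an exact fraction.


Step 1: For U[0,63], F(v) = v/63 and f(v) = 1/63
Step 2: phi(v) = v - (1 - v/63)/(1/63) = v - (63 - v) = 2v - 63
Step 3: Set phi(r*) = 0: 2r* - 63 = 0
Step 4: r* = 63/2 (the number of bidders n = 7 does not enter)

63/2


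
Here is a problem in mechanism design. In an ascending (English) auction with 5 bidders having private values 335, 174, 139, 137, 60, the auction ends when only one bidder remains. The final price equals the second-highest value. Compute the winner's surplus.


Step 1: Identify the highest value: 335
Step 2: Identify the second-highest value: 174
Step 3: The final price = second-highest value = 174
Step 4: Surplus = 335 - 174 = 161

161


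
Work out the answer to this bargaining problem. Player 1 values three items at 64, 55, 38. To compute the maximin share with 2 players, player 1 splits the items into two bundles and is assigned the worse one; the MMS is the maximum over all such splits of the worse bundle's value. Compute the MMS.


Step 1: Item values = 64, 55, 38
Step 2: Enumerate all 2-bundle partitions and take the smaller bundle:
  Partition 1: {64} vs {55,38} -> bundles 64, 93; min = 64
  Partition 2: {55} vs {64,38} -> bundles 55, 102; min = 55
  Partition 3: {38} vs {64,55} -> bundles 38, 119; min = 38
Step 3: MMS = max(64, 55, 38) = 64

64


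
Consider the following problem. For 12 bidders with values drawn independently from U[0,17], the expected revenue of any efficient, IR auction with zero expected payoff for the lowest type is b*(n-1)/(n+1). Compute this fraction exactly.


Step 1: By Revenue Equivalence, expected revenue = b*(n-1)/(n+1)
Step 2: Substituting n = 12, b = 17
Step 3: Revenue = 17*(12-1)/(12+1) = 17*11/13
Step 4: Revenue = 187/13

187/13


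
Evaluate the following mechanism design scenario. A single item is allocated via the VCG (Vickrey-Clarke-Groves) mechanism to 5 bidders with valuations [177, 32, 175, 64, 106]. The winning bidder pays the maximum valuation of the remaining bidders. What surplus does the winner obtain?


Step 1: The winner is the agent with the highest value: agent 0 with value 177
Step 2: Values of other agents: [32, 175, 64, 106]
Step 3: VCG payment = max of others' values = 175
Step 4: Surplus = 177 - 175 = 2

2


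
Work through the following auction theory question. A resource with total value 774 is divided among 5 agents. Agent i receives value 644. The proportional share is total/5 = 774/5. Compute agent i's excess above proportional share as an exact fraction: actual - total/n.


Step 1: Proportional share = 774/5
Step 2: Agent's actual allocation = 644
Step 3: Excess = 644 - 774/5 = 2446/5

2446/5


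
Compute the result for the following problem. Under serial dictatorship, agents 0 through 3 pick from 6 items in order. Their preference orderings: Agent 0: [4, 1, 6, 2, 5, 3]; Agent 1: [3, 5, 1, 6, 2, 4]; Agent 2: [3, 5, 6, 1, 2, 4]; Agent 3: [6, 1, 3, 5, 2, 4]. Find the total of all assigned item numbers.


Step 1: Agent 0 picks item 4
Step 2: Agent 1 picks item 3
Step 3: Agent 2 picks item 5
Step 4: Agent 3 picks item 6
Step 5: Sum = 4 + 3 + 5 + 6 = 18

18


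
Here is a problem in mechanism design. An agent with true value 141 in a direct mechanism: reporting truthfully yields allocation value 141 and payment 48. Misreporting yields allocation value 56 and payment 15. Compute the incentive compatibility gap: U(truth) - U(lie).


Step 1: U(truth) = value - payment = 141 - 48 = 93
Step 2: U(lie) = allocation - payment = 56 - 15 = 41
Step 3: IC gap = 93 - 41 = 52

52


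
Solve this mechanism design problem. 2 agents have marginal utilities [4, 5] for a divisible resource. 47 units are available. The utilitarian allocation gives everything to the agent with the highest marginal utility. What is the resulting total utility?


Step 1: The marginal utilities are [4, 5]
Step 2: The highest marginal utility is 5
Step 3: All 47 units go to that agent
Step 4: Total utility = 5 * 47 = 235

235


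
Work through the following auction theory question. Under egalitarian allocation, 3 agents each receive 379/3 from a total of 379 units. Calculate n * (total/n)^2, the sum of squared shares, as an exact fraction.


Step 1: Each agent's share = 379/3
Step 2: Square of each share = (379/3)^2 = 143641/9
Step 3: Sum of squares = 3 * 143641/9 = 143641/3

143641/3


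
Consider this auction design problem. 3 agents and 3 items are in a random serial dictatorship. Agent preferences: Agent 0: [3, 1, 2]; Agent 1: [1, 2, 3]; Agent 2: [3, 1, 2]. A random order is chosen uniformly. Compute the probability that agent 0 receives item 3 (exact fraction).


Step 1: Agent 0 wants item 3
Step 2: There are 6 possible orderings of agents
Step 3: In 3 orderings, agent 0 gets item 3
Step 4: Probability = 3/6 = 1/2

1/2


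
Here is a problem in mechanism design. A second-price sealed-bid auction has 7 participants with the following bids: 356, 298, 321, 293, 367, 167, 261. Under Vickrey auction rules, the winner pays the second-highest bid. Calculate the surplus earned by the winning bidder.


Step 1: Sort bids in descending order: 367, 356, 321, 298, 293, 261, 167
Step 2: The winning bid is the highest: 367
Step 3: The payment equals the second-highest bid: 356
Step 4: Surplus = winner's bid - payment = 367 - 356 = 11

11


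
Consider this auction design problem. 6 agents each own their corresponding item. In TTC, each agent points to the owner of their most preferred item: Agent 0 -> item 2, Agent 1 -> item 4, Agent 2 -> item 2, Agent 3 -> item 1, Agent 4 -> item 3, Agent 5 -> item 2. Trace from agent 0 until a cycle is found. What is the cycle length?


Step 1: Trace the pointer graph from agent 0: 0 -> 2 -> 2
Step 2: A cycle is detected when we revisit agent 2
Step 3: The cycle is: 2 -> 2
Step 4: Cycle length = 1

1


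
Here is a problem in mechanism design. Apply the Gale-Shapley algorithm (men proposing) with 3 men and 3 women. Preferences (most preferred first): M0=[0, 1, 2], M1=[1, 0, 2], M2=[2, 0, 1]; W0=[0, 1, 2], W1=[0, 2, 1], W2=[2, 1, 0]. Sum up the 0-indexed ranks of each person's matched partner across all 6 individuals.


Step 1: Run Gale-Shapley (men propose, women hold best offer):
  M0 proposes to W0; she accepts
  M1 proposes to W1; she accepts
  M2 proposes to W2; she accepts
Step 2: Final matching: W0-M0, W1-M1, W2-M2
Step 3: 0-indexed ranks (man's rank of his match, then woman's): 0 + 0 + 0 + 2 + 0 + 0
Step 4: Total rank sum = 2

2


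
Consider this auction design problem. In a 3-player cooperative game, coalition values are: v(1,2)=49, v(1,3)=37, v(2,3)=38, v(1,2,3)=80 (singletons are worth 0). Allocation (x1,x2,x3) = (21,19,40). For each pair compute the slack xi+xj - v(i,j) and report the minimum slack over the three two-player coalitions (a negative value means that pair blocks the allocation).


Step 1: Slack for coalition (1,2): x1+x2 - v12 = 40 - 49 = -9
Step 2: Slack for coalition (1,3): x1+x3 - v13 = 61 - 37 = 24
Step 3: Slack for coalition (2,3): x2+x3 - v23 = 59 - 38 = 21
Step 4: Minimum slack = min(-9, 24, 21) = -9, attained by (1,2); coalition (1,2) can block (slack < 0), so the allocation is not in the core

-9


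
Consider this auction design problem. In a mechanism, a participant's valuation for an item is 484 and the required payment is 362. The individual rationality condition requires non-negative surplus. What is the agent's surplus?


Step 1: Surplus = value - payment = 484 - 362 = 122
Step 2: IR is satisfied (surplus >= 0)

122


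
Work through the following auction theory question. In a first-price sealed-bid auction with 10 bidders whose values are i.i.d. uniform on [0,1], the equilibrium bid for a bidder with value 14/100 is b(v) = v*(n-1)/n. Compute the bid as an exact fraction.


Step 1: The symmetric BNE bidding function is b(v) = v * (n-1) / n
Step 2: Substitute v = 7/50 and n = 10
Step 3: b = 7/50 * 9/10
Step 4: b = 63/500

63/500


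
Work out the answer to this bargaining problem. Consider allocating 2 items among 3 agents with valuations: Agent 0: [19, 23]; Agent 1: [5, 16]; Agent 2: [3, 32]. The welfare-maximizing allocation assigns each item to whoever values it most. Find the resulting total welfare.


Step 1: For each item, find the maximum value among all agents.
Step 2: Item 0 -> Agent 0 (value 19)
Step 3: Item 1 -> Agent 2 (value 32)
Step 4: Total welfare = 19 + 32 = 51

51


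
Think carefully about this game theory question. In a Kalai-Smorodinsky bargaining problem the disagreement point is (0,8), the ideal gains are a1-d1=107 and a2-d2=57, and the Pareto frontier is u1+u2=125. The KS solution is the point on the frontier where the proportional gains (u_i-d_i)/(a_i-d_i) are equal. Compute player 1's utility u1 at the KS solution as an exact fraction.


Step 1: At the KS point, (u1-d1)/r1 = (u2-d2)/r2 = t and u1+u2 = 125
Step 2: u1 = d1 + r1*t and u2 = d2 + r2*t, so (d1 + r1*t) + (d2 + r2*t) = 125
Step 3: t = (125 - 0 - 8)/(107 + 57) = 117/164
Step 4: u1 = d1 + r1*t = 0 + 107 * 117/164 = 12519/164
Step 5: (Check: u2 = d2 + r2*t = 7981/164; u1+u2 = 12519/164 + 7981/164 = 125, on the frontier.)

12519/164
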